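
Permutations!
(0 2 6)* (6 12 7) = (0 2 12 7 6) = [2, 1, 12, 3, 4, 5, 0, 6, 8, 9, 10, 11, 7]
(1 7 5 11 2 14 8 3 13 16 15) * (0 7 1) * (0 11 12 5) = (0 7)(2 14 8 3 13 16 15 11)(5 12) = [7, 1, 14, 13, 4, 12, 6, 0, 3, 9, 10, 2, 5, 16, 8, 11, 15]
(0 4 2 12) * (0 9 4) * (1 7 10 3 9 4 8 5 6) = [0, 7, 12, 9, 2, 6, 1, 10, 5, 8, 3, 11, 4] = (1 7 10 3 9 8 5 6)(2 12 4)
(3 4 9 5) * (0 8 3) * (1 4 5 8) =(0 1 4 9 8 3 5) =[1, 4, 2, 5, 9, 0, 6, 7, 3, 8]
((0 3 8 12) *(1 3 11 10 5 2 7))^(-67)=((0 11 10 5 2 7 1 3 8 12))^(-67)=(0 5 1 12 10 7 8 11 2 3)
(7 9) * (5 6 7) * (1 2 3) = (1 2 3)(5 6 7 9) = [0, 2, 3, 1, 4, 6, 7, 9, 8, 5]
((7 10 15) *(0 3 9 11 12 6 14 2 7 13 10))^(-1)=((0 3 9 11 12 6 14 2 7)(10 15 13))^(-1)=(0 7 2 14 6 12 11 9 3)(10 13 15)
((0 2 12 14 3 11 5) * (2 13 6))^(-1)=(0 5 11 3 14 12 2 6 13)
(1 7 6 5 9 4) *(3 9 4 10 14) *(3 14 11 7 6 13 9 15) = (1 6 5 4)(3 15)(7 13 9 10 11) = [0, 6, 2, 15, 1, 4, 5, 13, 8, 10, 11, 7, 12, 9, 14, 3]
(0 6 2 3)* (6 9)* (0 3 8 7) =(0 9 6 2 8 7) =[9, 1, 8, 3, 4, 5, 2, 0, 7, 6]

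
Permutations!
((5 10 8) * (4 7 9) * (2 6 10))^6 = ((2 6 10 8 5)(4 7 9))^6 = (2 6 10 8 5)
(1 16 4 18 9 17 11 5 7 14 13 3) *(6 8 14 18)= (1 16 4 6 8 14 13 3)(5 7 18 9 17 11)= [0, 16, 2, 1, 6, 7, 8, 18, 14, 17, 10, 5, 12, 3, 13, 15, 4, 11, 9]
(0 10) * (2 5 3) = (0 10)(2 5 3) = [10, 1, 5, 2, 4, 3, 6, 7, 8, 9, 0]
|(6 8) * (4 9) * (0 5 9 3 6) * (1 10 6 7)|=10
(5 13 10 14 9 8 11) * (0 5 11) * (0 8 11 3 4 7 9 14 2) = [5, 1, 0, 4, 7, 13, 6, 9, 8, 11, 2, 3, 12, 10, 14] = (14)(0 5 13 10 2)(3 4 7 9 11)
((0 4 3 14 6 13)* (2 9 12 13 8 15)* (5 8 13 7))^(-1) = ((0 4 3 14 6 13)(2 9 12 7 5 8 15))^(-1) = (0 13 6 14 3 4)(2 15 8 5 7 12 9)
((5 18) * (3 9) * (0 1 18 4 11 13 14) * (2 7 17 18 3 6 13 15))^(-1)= ((0 1 3 9 6 13 14)(2 7 17 18 5 4 11 15))^(-1)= (0 14 13 6 9 3 1)(2 15 11 4 5 18 17 7)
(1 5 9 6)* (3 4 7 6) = [0, 5, 2, 4, 7, 9, 1, 6, 8, 3] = (1 5 9 3 4 7 6)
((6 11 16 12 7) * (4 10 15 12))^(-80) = ((4 10 15 12 7 6 11 16))^(-80) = (16)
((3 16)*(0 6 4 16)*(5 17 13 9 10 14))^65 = ((0 6 4 16 3)(5 17 13 9 10 14))^65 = (5 14 10 9 13 17)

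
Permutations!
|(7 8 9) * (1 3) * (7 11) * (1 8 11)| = 4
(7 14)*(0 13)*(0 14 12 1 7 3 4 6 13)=(1 7 12)(3 4 6 13 14)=[0, 7, 2, 4, 6, 5, 13, 12, 8, 9, 10, 11, 1, 14, 3]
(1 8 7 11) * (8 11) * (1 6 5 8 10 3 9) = [0, 11, 2, 9, 4, 8, 5, 10, 7, 1, 3, 6] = (1 11 6 5 8 7 10 3 9)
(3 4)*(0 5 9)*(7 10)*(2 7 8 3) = (0 5 9)(2 7 10 8 3 4) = [5, 1, 7, 4, 2, 9, 6, 10, 3, 0, 8]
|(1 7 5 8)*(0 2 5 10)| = |(0 2 5 8 1 7 10)| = 7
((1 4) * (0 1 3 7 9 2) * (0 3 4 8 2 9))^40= ((9)(0 1 8 2 3 7))^40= (9)(0 3 8)(1 7 2)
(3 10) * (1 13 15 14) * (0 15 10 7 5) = [15, 13, 2, 7, 4, 0, 6, 5, 8, 9, 3, 11, 12, 10, 1, 14] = (0 15 14 1 13 10 3 7 5)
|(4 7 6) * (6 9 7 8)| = 6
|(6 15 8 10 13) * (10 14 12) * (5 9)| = |(5 9)(6 15 8 14 12 10 13)| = 14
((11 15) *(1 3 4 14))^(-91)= ((1 3 4 14)(11 15))^(-91)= (1 3 4 14)(11 15)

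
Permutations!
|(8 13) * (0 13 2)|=|(0 13 8 2)|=4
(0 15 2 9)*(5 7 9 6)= (0 15 2 6 5 7 9)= [15, 1, 6, 3, 4, 7, 5, 9, 8, 0, 10, 11, 12, 13, 14, 2]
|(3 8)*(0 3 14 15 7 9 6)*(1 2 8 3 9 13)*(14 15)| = |(0 9 6)(1 2 8 15 7 13)| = 6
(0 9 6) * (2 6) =(0 9 2 6) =[9, 1, 6, 3, 4, 5, 0, 7, 8, 2]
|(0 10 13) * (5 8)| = |(0 10 13)(5 8)| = 6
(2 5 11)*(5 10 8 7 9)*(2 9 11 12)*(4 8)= (2 10 4 8 7 11 9 5 12)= [0, 1, 10, 3, 8, 12, 6, 11, 7, 5, 4, 9, 2]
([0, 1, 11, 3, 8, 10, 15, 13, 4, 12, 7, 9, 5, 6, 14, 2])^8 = [0, 1, 6, 3, 4, 9, 7, 5, 8, 2, 12, 15, 11, 10, 14, 13]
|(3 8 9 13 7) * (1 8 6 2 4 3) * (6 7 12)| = |(1 8 9 13 12 6 2 4 3 7)| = 10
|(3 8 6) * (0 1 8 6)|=|(0 1 8)(3 6)|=6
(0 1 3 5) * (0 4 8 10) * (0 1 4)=(0 4 8 10 1 3 5)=[4, 3, 2, 5, 8, 0, 6, 7, 10, 9, 1]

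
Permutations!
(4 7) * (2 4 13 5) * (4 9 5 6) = (2 9 5)(4 7 13 6) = [0, 1, 9, 3, 7, 2, 4, 13, 8, 5, 10, 11, 12, 6]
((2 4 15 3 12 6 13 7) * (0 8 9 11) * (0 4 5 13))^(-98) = (0 8 9 11 4 15 3 12 6)(2 13)(5 7)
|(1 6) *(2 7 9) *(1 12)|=3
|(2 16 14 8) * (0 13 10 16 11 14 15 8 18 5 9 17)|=13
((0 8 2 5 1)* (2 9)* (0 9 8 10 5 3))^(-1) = ((0 10 5 1 9 2 3))^(-1) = (0 3 2 9 1 5 10)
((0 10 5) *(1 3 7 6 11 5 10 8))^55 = ((0 8 1 3 7 6 11 5))^55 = (0 5 11 6 7 3 1 8)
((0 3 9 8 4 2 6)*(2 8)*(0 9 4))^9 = ((0 3 4 8)(2 6 9))^9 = (9)(0 3 4 8)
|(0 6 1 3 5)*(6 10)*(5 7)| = 7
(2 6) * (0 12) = (0 12)(2 6) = [12, 1, 6, 3, 4, 5, 2, 7, 8, 9, 10, 11, 0]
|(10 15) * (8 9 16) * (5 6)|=6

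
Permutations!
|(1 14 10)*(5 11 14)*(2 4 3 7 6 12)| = 30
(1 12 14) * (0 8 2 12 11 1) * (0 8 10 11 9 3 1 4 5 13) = (0 10 11 4 5 13)(1 9 3)(2 12 14 8) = [10, 9, 12, 1, 5, 13, 6, 7, 2, 3, 11, 4, 14, 0, 8]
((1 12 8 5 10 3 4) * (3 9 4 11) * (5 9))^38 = (1 9 12 4 8)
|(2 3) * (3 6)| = 3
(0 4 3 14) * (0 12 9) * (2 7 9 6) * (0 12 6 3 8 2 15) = (0 4 8 2 7 9 12 3 14 6 15) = [4, 1, 7, 14, 8, 5, 15, 9, 2, 12, 10, 11, 3, 13, 6, 0]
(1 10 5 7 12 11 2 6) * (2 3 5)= [0, 10, 6, 5, 4, 7, 1, 12, 8, 9, 2, 3, 11]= (1 10 2 6)(3 5 7 12 11)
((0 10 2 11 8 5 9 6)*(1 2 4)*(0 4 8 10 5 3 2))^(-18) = ((0 5 9 6 4 1)(2 11 10 8 3))^(-18) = (2 10 3 11 8)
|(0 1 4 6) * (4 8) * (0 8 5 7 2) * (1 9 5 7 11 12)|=24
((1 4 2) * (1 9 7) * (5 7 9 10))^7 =((1 4 2 10 5 7))^7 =(1 4 2 10 5 7)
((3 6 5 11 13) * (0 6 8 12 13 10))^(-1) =(0 10 11 5 6)(3 13 12 8)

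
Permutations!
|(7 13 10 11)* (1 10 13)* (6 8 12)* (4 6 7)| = |(13)(1 10 11 4 6 8 12 7)| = 8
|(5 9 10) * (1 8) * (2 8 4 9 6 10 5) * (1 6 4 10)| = 15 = |(1 10 2 8 6)(4 9 5)|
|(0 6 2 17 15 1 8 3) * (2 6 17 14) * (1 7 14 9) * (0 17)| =|(1 8 3 17 15 7 14 2 9)| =9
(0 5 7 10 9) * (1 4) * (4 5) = (0 4 1 5 7 10 9) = [4, 5, 2, 3, 1, 7, 6, 10, 8, 0, 9]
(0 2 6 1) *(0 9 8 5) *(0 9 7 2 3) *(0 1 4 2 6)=(0 3 1 7 6 4 2)(5 9 8)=[3, 7, 0, 1, 2, 9, 4, 6, 5, 8]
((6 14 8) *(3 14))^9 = (3 14 8 6)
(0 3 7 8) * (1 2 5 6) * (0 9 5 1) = (0 3 7 8 9 5 6)(1 2) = [3, 2, 1, 7, 4, 6, 0, 8, 9, 5]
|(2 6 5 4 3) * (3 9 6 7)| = |(2 7 3)(4 9 6 5)| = 12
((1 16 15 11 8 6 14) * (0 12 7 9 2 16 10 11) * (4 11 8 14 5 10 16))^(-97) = (0 7 2 11 1 15 12 9 4 14 16)(5 6 8 10)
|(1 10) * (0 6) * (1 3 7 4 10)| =|(0 6)(3 7 4 10)| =4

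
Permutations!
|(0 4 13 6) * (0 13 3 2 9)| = |(0 4 3 2 9)(6 13)| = 10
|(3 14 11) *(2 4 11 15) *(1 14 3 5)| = 7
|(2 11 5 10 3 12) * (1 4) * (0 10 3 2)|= |(0 10 2 11 5 3 12)(1 4)|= 14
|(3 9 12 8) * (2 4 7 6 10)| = 20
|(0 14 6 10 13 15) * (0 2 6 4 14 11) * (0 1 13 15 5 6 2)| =8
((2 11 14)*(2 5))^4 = (14)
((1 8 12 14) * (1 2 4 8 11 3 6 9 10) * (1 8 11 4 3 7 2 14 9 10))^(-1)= ((14)(1 4 11 7 2 3 6 10 8 12 9))^(-1)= (14)(1 9 12 8 10 6 3 2 7 11 4)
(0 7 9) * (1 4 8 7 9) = (0 9)(1 4 8 7) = [9, 4, 2, 3, 8, 5, 6, 1, 7, 0]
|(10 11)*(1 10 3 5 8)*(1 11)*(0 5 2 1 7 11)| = |(0 5 8)(1 10 7 11 3 2)| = 6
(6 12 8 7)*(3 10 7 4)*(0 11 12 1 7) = [11, 7, 2, 10, 3, 5, 1, 6, 4, 9, 0, 12, 8] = (0 11 12 8 4 3 10)(1 7 6)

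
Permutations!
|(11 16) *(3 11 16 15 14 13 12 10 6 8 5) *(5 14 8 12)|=|(16)(3 11 15 8 14 13 5)(6 12 10)|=21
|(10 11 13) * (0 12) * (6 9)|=6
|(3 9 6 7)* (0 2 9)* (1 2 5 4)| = |(0 5 4 1 2 9 6 7 3)| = 9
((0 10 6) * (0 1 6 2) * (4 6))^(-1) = ((0 10 2)(1 4 6))^(-1) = (0 2 10)(1 6 4)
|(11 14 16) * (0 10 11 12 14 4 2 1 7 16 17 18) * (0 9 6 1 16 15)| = |(0 10 11 4 2 16 12 14 17 18 9 6 1 7 15)| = 15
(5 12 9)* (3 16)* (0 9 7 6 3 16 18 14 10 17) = (0 9 5 12 7 6 3 18 14 10 17) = [9, 1, 2, 18, 4, 12, 3, 6, 8, 5, 17, 11, 7, 13, 10, 15, 16, 0, 14]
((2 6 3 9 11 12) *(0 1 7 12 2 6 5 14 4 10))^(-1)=((0 1 7 12 6 3 9 11 2 5 14 4 10))^(-1)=(0 10 4 14 5 2 11 9 3 6 12 7 1)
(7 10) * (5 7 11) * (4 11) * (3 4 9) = [0, 1, 2, 4, 11, 7, 6, 10, 8, 3, 9, 5] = (3 4 11 5 7 10 9)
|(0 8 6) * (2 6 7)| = |(0 8 7 2 6)| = 5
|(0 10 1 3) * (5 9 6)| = |(0 10 1 3)(5 9 6)| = 12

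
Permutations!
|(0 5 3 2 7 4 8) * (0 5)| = 6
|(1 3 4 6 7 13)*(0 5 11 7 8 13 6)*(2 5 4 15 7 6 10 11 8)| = 22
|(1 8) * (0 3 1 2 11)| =6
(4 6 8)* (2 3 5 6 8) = (2 3 5 6)(4 8) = [0, 1, 3, 5, 8, 6, 2, 7, 4]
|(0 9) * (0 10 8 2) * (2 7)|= |(0 9 10 8 7 2)|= 6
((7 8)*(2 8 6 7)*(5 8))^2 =(2 8 5)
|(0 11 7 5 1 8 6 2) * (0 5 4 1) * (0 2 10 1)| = 4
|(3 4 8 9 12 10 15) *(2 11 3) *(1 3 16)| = |(1 3 4 8 9 12 10 15 2 11 16)| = 11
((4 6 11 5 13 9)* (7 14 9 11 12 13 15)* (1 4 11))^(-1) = ((1 4 6 12 13)(5 15 7 14 9 11))^(-1) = (1 13 12 6 4)(5 11 9 14 7 15)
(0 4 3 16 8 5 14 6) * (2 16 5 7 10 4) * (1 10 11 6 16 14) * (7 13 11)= (0 2 14 16 8 13 11 6)(1 10 4 3 5)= [2, 10, 14, 5, 3, 1, 0, 7, 13, 9, 4, 6, 12, 11, 16, 15, 8]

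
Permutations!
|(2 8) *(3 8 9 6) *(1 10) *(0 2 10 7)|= 9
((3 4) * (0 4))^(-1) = (0 3 4) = ((0 4 3))^(-1)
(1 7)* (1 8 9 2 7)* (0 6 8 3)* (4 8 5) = (0 6 5 4 8 9 2 7 3) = [6, 1, 7, 0, 8, 4, 5, 3, 9, 2]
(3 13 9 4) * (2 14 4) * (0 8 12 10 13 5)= [8, 1, 14, 5, 3, 0, 6, 7, 12, 2, 13, 11, 10, 9, 4]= (0 8 12 10 13 9 2 14 4 3 5)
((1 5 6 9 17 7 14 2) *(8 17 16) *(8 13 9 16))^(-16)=(1 8 5 17 6 7 16 14 13 2 9)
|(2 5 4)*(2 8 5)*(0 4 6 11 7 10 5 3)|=|(0 4 8 3)(5 6 11 7 10)|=20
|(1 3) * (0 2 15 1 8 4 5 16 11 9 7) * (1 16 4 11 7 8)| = 30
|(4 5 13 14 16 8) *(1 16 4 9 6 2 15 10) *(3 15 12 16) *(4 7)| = |(1 3 15 10)(2 12 16 8 9 6)(4 5 13 14 7)| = 60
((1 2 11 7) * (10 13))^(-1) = ((1 2 11 7)(10 13))^(-1) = (1 7 11 2)(10 13)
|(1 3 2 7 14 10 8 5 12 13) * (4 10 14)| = |(14)(1 3 2 7 4 10 8 5 12 13)| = 10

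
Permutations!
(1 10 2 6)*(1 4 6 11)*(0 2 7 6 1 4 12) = (0 2 11 4 1 10 7 6 12) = [2, 10, 11, 3, 1, 5, 12, 6, 8, 9, 7, 4, 0]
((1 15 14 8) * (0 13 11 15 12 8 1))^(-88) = ((0 13 11 15 14 1 12 8))^(-88) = (15)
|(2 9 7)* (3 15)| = |(2 9 7)(3 15)| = 6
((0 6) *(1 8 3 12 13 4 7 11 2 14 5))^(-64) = (1 3 13 7 2 5 8 12 4 11 14) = ((0 6)(1 8 3 12 13 4 7 11 2 14 5))^(-64)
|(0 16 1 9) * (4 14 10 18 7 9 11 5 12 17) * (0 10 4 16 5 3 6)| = |(0 5 12 17 16 1 11 3 6)(4 14)(7 9 10 18)| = 36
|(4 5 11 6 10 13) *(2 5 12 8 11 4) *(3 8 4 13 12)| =21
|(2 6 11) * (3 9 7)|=|(2 6 11)(3 9 7)|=3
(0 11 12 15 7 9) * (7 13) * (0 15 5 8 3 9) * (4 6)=[11, 1, 2, 9, 6, 8, 4, 0, 3, 15, 10, 12, 5, 7, 14, 13]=(0 11 12 5 8 3 9 15 13 7)(4 6)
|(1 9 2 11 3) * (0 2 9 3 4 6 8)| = 6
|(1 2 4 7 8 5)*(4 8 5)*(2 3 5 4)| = |(1 3 5)(2 8)(4 7)| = 6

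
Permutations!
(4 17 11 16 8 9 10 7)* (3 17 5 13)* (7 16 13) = (3 17 11 13)(4 5 7)(8 9 10 16) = [0, 1, 2, 17, 5, 7, 6, 4, 9, 10, 16, 13, 12, 3, 14, 15, 8, 11]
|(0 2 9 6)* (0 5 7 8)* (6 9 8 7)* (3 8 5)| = |(9)(0 2 5 6 3 8)| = 6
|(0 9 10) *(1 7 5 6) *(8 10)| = 4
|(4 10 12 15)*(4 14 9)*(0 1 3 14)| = 9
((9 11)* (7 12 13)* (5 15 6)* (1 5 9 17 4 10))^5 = ((1 5 15 6 9 11 17 4 10)(7 12 13))^5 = (1 11 5 17 15 4 6 10 9)(7 13 12)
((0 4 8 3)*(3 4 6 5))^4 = (8)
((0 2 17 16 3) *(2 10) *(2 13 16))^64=((0 10 13 16 3)(2 17))^64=(17)(0 3 16 13 10)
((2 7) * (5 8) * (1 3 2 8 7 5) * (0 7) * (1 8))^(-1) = (8)(0 5 2 3 1 7)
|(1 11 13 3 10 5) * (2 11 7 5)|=|(1 7 5)(2 11 13 3 10)|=15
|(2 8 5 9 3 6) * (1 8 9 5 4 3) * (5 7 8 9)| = |(1 9)(2 5 7 8 4 3 6)| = 14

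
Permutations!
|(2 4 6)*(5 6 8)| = |(2 4 8 5 6)| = 5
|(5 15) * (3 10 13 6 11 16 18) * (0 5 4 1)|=35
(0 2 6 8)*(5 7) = (0 2 6 8)(5 7) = [2, 1, 6, 3, 4, 7, 8, 5, 0]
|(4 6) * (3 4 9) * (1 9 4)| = |(1 9 3)(4 6)| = 6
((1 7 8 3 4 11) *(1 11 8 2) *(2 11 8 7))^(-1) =((1 2)(3 4 7 11 8))^(-1) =(1 2)(3 8 11 7 4)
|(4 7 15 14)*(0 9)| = 4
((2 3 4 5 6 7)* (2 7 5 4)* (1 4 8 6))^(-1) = (1 5 6 8 4)(2 3)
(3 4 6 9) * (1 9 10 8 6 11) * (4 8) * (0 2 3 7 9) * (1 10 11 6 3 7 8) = (0 2 7 9 8 3 1)(4 6 11 10) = [2, 0, 7, 1, 6, 5, 11, 9, 3, 8, 4, 10]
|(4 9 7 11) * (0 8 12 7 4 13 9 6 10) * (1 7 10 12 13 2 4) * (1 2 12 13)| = 35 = |(0 8 1 7 11 12 10)(2 4 6 13 9)|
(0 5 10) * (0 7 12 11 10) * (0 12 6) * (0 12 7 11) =(0 5 7 6 12)(10 11) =[5, 1, 2, 3, 4, 7, 12, 6, 8, 9, 11, 10, 0]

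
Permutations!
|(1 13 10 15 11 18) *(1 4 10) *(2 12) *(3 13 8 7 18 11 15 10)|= |(1 8 7 18 4 3 13)(2 12)|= 14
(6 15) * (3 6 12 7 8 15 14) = [0, 1, 2, 6, 4, 5, 14, 8, 15, 9, 10, 11, 7, 13, 3, 12] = (3 6 14)(7 8 15 12)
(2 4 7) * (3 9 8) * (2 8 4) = (3 9 4 7 8) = [0, 1, 2, 9, 7, 5, 6, 8, 3, 4]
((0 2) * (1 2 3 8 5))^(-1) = ((0 3 8 5 1 2))^(-1) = (0 2 1 5 8 3)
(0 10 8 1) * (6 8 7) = (0 10 7 6 8 1) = [10, 0, 2, 3, 4, 5, 8, 6, 1, 9, 7]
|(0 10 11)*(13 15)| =|(0 10 11)(13 15)| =6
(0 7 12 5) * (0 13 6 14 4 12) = (0 7)(4 12 5 13 6 14) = [7, 1, 2, 3, 12, 13, 14, 0, 8, 9, 10, 11, 5, 6, 4]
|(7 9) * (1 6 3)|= 6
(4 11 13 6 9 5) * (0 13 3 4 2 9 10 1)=(0 13 6 10 1)(2 9 5)(3 4 11)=[13, 0, 9, 4, 11, 2, 10, 7, 8, 5, 1, 3, 12, 6]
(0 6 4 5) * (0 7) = [6, 1, 2, 3, 5, 7, 4, 0] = (0 6 4 5 7)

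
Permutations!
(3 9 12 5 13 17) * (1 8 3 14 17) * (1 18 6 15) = [0, 8, 2, 9, 4, 13, 15, 7, 3, 12, 10, 11, 5, 18, 17, 1, 16, 14, 6] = (1 8 3 9 12 5 13 18 6 15)(14 17)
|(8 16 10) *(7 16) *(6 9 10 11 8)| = |(6 9 10)(7 16 11 8)| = 12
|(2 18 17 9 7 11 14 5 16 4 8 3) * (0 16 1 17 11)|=|(0 16 4 8 3 2 18 11 14 5 1 17 9 7)|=14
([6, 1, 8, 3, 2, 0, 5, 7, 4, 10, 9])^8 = [5, 1, 4, 3, 8, 6, 0, 7, 2, 9, 10]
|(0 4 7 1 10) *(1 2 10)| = 5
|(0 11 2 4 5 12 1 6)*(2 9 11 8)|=8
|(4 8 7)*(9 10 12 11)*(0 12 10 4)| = 7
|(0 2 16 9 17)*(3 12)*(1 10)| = 10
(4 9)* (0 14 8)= (0 14 8)(4 9)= [14, 1, 2, 3, 9, 5, 6, 7, 0, 4, 10, 11, 12, 13, 8]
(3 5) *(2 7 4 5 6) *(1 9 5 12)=(1 9 5 3 6 2 7 4 12)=[0, 9, 7, 6, 12, 3, 2, 4, 8, 5, 10, 11, 1]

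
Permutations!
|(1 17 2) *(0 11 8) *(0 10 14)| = 15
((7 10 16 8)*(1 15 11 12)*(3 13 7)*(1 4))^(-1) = (1 4 12 11 15)(3 8 16 10 7 13)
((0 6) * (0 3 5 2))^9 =(0 2 5 3 6) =((0 6 3 5 2))^9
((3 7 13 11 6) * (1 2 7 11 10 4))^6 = ((1 2 7 13 10 4)(3 11 6))^6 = (13)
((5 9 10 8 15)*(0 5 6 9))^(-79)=(0 5)(6 9 10 8 15)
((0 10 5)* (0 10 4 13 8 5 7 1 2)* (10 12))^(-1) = ((0 4 13 8 5 12 10 7 1 2))^(-1) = (0 2 1 7 10 12 5 8 13 4)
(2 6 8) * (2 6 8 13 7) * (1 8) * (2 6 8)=[0, 2, 1, 3, 4, 5, 13, 6, 8, 9, 10, 11, 12, 7]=(1 2)(6 13 7)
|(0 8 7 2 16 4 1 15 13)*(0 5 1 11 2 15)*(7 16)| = 11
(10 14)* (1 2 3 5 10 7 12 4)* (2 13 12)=(1 13 12 4)(2 3 5 10 14 7)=[0, 13, 3, 5, 1, 10, 6, 2, 8, 9, 14, 11, 4, 12, 7]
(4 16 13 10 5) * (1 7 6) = (1 7 6)(4 16 13 10 5) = [0, 7, 2, 3, 16, 4, 1, 6, 8, 9, 5, 11, 12, 10, 14, 15, 13]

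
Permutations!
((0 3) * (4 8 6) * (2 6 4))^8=(8)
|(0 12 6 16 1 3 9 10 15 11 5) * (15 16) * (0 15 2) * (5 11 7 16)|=8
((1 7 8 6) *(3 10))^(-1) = (1 6 8 7)(3 10)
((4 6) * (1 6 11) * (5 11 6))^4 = (1 5 11)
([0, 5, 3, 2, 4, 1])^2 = [0, 1, 2, 3, 4, 5]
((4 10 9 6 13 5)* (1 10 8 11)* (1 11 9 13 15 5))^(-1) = (1 13 10)(4 5 15 6 9 8)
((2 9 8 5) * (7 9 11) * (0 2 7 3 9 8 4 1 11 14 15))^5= (0 2 14 15)(5 8 7)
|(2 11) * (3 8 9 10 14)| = |(2 11)(3 8 9 10 14)| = 10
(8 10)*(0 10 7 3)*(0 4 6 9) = (0 10 8 7 3 4 6 9) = [10, 1, 2, 4, 6, 5, 9, 3, 7, 0, 8]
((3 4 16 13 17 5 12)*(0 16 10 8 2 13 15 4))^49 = ((0 16 15 4 10 8 2 13 17 5 12 3))^49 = (0 16 15 4 10 8 2 13 17 5 12 3)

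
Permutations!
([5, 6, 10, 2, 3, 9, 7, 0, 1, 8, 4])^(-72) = [6, 9, 2, 3, 4, 7, 8, 1, 5, 0, 10]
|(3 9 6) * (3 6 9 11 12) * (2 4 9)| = |(2 4 9)(3 11 12)| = 3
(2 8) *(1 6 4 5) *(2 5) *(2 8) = (1 6 4 8 5) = [0, 6, 2, 3, 8, 1, 4, 7, 5]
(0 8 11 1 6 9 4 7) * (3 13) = (0 8 11 1 6 9 4 7)(3 13) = [8, 6, 2, 13, 7, 5, 9, 0, 11, 4, 10, 1, 12, 3]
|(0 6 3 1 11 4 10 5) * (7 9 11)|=|(0 6 3 1 7 9 11 4 10 5)|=10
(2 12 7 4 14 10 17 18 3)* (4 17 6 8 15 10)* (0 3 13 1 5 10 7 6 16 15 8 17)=(0 3 2 12 6 17 18 13 1 5 10 16 15 7)(4 14)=[3, 5, 12, 2, 14, 10, 17, 0, 8, 9, 16, 11, 6, 1, 4, 7, 15, 18, 13]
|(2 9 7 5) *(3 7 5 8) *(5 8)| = 6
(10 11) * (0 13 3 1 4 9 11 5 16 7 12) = (0 13 3 1 4 9 11 10 5 16 7 12) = [13, 4, 2, 1, 9, 16, 6, 12, 8, 11, 5, 10, 0, 3, 14, 15, 7]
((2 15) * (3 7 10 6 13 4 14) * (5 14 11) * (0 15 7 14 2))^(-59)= ((0 15)(2 7 10 6 13 4 11 5)(3 14))^(-59)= (0 15)(2 4 10 5 13 7 11 6)(3 14)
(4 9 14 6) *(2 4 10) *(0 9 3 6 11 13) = [9, 1, 4, 6, 3, 5, 10, 7, 8, 14, 2, 13, 12, 0, 11] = (0 9 14 11 13)(2 4 3 6 10)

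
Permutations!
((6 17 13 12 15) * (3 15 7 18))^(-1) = (3 18 7 12 13 17 6 15)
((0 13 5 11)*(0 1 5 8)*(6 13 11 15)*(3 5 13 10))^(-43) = ((0 11 1 13 8)(3 5 15 6 10))^(-43) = (0 1 8 11 13)(3 15 10 5 6)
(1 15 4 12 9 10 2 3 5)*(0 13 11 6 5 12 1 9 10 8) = [13, 15, 3, 12, 1, 9, 5, 7, 0, 8, 2, 6, 10, 11, 14, 4] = (0 13 11 6 5 9 8)(1 15 4)(2 3 12 10)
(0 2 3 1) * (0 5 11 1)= (0 2 3)(1 5 11)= [2, 5, 3, 0, 4, 11, 6, 7, 8, 9, 10, 1]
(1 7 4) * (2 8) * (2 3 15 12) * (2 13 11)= [0, 7, 8, 15, 1, 5, 6, 4, 3, 9, 10, 2, 13, 11, 14, 12]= (1 7 4)(2 8 3 15 12 13 11)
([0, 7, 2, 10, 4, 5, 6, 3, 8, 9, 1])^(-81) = [0, 10, 2, 7, 4, 5, 6, 1, 8, 9, 3]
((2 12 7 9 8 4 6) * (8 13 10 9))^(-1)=(2 6 4 8 7 12)(9 10 13)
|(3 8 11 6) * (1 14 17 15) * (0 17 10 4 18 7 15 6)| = 42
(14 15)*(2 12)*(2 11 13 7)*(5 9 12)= [0, 1, 5, 3, 4, 9, 6, 2, 8, 12, 10, 13, 11, 7, 15, 14]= (2 5 9 12 11 13 7)(14 15)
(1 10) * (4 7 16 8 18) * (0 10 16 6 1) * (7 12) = [10, 16, 2, 3, 12, 5, 1, 6, 18, 9, 0, 11, 7, 13, 14, 15, 8, 17, 4] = (0 10)(1 16 8 18 4 12 7 6)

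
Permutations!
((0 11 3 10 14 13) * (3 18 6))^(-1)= (0 13 14 10 3 6 18 11)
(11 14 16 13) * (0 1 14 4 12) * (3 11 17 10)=(0 1 14 16 13 17 10 3 11 4 12)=[1, 14, 2, 11, 12, 5, 6, 7, 8, 9, 3, 4, 0, 17, 16, 15, 13, 10]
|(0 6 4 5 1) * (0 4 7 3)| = 12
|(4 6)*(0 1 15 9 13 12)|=|(0 1 15 9 13 12)(4 6)|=6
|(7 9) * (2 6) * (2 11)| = |(2 6 11)(7 9)| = 6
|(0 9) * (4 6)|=2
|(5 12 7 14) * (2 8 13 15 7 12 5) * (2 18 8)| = |(7 14 18 8 13 15)| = 6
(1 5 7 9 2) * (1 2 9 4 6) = [0, 5, 2, 3, 6, 7, 1, 4, 8, 9] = (9)(1 5 7 4 6)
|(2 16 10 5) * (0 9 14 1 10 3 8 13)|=|(0 9 14 1 10 5 2 16 3 8 13)|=11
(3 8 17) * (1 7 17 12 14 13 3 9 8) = [0, 7, 2, 1, 4, 5, 6, 17, 12, 8, 10, 11, 14, 3, 13, 15, 16, 9] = (1 7 17 9 8 12 14 13 3)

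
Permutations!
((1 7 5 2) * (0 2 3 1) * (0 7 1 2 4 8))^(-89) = (0 4 8)(2 3 5 7)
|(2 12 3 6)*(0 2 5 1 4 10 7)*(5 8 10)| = |(0 2 12 3 6 8 10 7)(1 4 5)| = 24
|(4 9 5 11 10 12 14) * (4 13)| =|(4 9 5 11 10 12 14 13)| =8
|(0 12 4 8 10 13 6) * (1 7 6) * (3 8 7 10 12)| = 21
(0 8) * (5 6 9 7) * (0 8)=(5 6 9 7)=[0, 1, 2, 3, 4, 6, 9, 5, 8, 7]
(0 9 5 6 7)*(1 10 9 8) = (0 8 1 10 9 5 6 7) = [8, 10, 2, 3, 4, 6, 7, 0, 1, 5, 9]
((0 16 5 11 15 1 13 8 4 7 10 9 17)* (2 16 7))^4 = (0 17 9 10 7)(1 2 15 4 11 8 5 13 16)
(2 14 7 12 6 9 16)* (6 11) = (2 14 7 12 11 6 9 16) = [0, 1, 14, 3, 4, 5, 9, 12, 8, 16, 10, 6, 11, 13, 7, 15, 2]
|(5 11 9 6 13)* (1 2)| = 10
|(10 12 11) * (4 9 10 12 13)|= |(4 9 10 13)(11 12)|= 4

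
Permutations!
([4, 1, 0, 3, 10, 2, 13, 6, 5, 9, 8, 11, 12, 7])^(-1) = (0 2 5 8 10 4)(6 7 13)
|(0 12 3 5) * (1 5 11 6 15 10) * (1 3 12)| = 15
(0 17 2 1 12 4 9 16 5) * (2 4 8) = (0 17 4 9 16 5)(1 12 8 2) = [17, 12, 1, 3, 9, 0, 6, 7, 2, 16, 10, 11, 8, 13, 14, 15, 5, 4]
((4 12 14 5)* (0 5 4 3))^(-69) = ((0 5 3)(4 12 14))^(-69) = (14)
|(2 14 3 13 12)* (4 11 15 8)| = 20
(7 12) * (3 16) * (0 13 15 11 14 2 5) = (0 13 15 11 14 2 5)(3 16)(7 12) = [13, 1, 5, 16, 4, 0, 6, 12, 8, 9, 10, 14, 7, 15, 2, 11, 3]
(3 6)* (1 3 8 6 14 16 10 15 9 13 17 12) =(1 3 14 16 10 15 9 13 17 12)(6 8) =[0, 3, 2, 14, 4, 5, 8, 7, 6, 13, 15, 11, 1, 17, 16, 9, 10, 12]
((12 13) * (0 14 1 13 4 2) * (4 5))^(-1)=(0 2 4 5 12 13 1 14)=((0 14 1 13 12 5 4 2))^(-1)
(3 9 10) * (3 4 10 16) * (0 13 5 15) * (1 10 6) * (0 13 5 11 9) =(0 5 15 13 11 9 16 3)(1 10 4 6) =[5, 10, 2, 0, 6, 15, 1, 7, 8, 16, 4, 9, 12, 11, 14, 13, 3]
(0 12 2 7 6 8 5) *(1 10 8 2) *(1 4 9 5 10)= [12, 1, 7, 3, 9, 0, 2, 6, 10, 5, 8, 11, 4]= (0 12 4 9 5)(2 7 6)(8 10)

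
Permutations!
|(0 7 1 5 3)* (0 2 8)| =7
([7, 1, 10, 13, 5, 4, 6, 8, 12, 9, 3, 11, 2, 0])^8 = [0, 1, 2, 3, 4, 5, 6, 7, 8, 9, 10, 11, 12, 13]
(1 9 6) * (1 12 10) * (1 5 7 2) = [0, 9, 1, 3, 4, 7, 12, 2, 8, 6, 5, 11, 10] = (1 9 6 12 10 5 7 2)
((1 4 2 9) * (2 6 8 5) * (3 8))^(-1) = ((1 4 6 3 8 5 2 9))^(-1) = (1 9 2 5 8 3 6 4)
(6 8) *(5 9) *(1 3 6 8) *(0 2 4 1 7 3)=(0 2 4 1)(3 6 7)(5 9)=[2, 0, 4, 6, 1, 9, 7, 3, 8, 5]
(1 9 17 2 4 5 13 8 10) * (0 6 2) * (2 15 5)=(0 6 15 5 13 8 10 1 9 17)(2 4)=[6, 9, 4, 3, 2, 13, 15, 7, 10, 17, 1, 11, 12, 8, 14, 5, 16, 0]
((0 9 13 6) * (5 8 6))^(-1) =(0 6 8 5 13 9)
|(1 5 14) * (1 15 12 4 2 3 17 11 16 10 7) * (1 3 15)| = 12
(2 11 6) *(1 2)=[0, 2, 11, 3, 4, 5, 1, 7, 8, 9, 10, 6]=(1 2 11 6)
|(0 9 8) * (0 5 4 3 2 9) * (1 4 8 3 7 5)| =|(1 4 7 5 8)(2 9 3)| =15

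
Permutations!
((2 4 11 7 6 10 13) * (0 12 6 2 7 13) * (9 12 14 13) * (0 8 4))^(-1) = ((0 14 13 7 2)(4 11 9 12 6 10 8))^(-1) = (0 2 7 13 14)(4 8 10 6 12 9 11)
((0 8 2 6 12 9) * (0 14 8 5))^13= ((0 5)(2 6 12 9 14 8))^13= (0 5)(2 6 12 9 14 8)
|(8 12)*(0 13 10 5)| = |(0 13 10 5)(8 12)| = 4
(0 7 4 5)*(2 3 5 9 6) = [7, 1, 3, 5, 9, 0, 2, 4, 8, 6] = (0 7 4 9 6 2 3 5)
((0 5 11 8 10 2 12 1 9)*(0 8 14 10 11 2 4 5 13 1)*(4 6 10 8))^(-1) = (0 12 2 5 4 9 1 13)(6 10)(8 14 11)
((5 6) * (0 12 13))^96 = (13)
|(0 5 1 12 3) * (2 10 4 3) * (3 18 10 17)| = 21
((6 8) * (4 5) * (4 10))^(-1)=(4 10 5)(6 8)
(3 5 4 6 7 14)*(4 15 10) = (3 5 15 10 4 6 7 14) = [0, 1, 2, 5, 6, 15, 7, 14, 8, 9, 4, 11, 12, 13, 3, 10]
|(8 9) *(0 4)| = 2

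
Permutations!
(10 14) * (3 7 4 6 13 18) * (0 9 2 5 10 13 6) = (0 9 2 5 10 14 13 18 3 7 4) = [9, 1, 5, 7, 0, 10, 6, 4, 8, 2, 14, 11, 12, 18, 13, 15, 16, 17, 3]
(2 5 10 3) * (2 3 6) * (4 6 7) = (2 5 10 7 4 6) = [0, 1, 5, 3, 6, 10, 2, 4, 8, 9, 7]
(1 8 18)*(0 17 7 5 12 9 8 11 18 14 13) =(0 17 7 5 12 9 8 14 13)(1 11 18) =[17, 11, 2, 3, 4, 12, 6, 5, 14, 8, 10, 18, 9, 0, 13, 15, 16, 7, 1]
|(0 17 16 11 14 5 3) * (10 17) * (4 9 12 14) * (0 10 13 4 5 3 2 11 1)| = |(0 13 4 9 12 14 3 10 17 16 1)(2 11 5)| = 33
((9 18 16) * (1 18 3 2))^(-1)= ((1 18 16 9 3 2))^(-1)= (1 2 3 9 16 18)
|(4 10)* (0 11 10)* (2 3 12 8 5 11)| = |(0 2 3 12 8 5 11 10 4)| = 9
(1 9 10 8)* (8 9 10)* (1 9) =(1 10)(8 9) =[0, 10, 2, 3, 4, 5, 6, 7, 9, 8, 1]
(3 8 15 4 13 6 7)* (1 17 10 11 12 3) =(1 17 10 11 12 3 8 15 4 13 6 7) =[0, 17, 2, 8, 13, 5, 7, 1, 15, 9, 11, 12, 3, 6, 14, 4, 16, 10]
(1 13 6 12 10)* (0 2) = (0 2)(1 13 6 12 10) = [2, 13, 0, 3, 4, 5, 12, 7, 8, 9, 1, 11, 10, 6]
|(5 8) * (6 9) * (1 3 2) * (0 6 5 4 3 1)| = |(0 6 9 5 8 4 3 2)| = 8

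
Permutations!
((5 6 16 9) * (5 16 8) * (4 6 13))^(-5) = (9 16)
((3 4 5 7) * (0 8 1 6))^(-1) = (0 6 1 8)(3 7 5 4) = ((0 8 1 6)(3 4 5 7))^(-1)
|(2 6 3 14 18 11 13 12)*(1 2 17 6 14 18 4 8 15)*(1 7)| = 7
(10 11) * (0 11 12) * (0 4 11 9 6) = [9, 1, 2, 3, 11, 5, 0, 7, 8, 6, 12, 10, 4] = (0 9 6)(4 11 10 12)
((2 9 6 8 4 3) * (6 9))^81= (9)(2 6 8 4 3)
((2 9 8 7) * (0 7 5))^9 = ((0 7 2 9 8 5))^9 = (0 9)(2 5)(7 8)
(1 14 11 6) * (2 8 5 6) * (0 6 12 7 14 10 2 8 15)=(0 6 1 10 2 15)(5 12 7 14 11 8)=[6, 10, 15, 3, 4, 12, 1, 14, 5, 9, 2, 8, 7, 13, 11, 0]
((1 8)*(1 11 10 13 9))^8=(1 11 13)(8 10 9)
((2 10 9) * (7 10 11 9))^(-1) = ((2 11 9)(7 10))^(-1) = (2 9 11)(7 10)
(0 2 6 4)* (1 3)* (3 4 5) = (0 2 6 5 3 1 4) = [2, 4, 6, 1, 0, 3, 5]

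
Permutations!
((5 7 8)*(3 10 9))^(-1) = (3 9 10)(5 8 7)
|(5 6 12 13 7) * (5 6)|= 4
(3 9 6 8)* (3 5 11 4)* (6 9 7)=[0, 1, 2, 7, 3, 11, 8, 6, 5, 9, 10, 4]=(3 7 6 8 5 11 4)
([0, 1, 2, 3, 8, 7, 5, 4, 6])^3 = [0, 1, 2, 3, 5, 8, 4, 6, 7]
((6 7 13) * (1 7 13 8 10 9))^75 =(6 13)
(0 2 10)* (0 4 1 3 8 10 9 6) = (0 2 9 6)(1 3 8 10 4) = [2, 3, 9, 8, 1, 5, 0, 7, 10, 6, 4]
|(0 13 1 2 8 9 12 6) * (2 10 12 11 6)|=10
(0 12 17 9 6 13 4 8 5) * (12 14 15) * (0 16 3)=(0 14 15 12 17 9 6 13 4 8 5 16 3)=[14, 1, 2, 0, 8, 16, 13, 7, 5, 6, 10, 11, 17, 4, 15, 12, 3, 9]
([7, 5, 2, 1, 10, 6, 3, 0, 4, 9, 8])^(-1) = [7, 3, 2, 6, 8, 1, 5, 0, 10, 9, 4]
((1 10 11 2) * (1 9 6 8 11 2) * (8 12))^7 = (1 11 8 12 6 9 2 10)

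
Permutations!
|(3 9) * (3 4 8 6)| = 5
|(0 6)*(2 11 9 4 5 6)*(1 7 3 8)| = 28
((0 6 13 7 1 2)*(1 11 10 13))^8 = ((0 6 1 2)(7 11 10 13))^8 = (13)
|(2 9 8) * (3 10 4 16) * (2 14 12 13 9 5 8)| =28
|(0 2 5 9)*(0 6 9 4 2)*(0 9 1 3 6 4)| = 15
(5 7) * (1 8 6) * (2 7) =[0, 8, 7, 3, 4, 2, 1, 5, 6] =(1 8 6)(2 7 5)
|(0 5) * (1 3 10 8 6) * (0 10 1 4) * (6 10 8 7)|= 14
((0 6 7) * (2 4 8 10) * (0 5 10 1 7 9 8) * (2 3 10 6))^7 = ((0 2 4)(1 7 5 6 9 8)(3 10))^7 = (0 2 4)(1 7 5 6 9 8)(3 10)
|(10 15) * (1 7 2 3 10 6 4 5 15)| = |(1 7 2 3 10)(4 5 15 6)| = 20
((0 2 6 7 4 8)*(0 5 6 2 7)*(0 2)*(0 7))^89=(2 6 5 8 4 7)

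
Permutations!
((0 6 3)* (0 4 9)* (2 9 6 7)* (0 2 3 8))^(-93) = (0 4)(2 9)(3 8)(6 7)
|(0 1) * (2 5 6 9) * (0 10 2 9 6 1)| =|(1 10 2 5)| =4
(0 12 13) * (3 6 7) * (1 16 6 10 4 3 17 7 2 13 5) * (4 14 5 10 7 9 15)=[12, 16, 13, 7, 3, 1, 2, 17, 8, 15, 14, 11, 10, 0, 5, 4, 6, 9]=(0 12 10 14 5 1 16 6 2 13)(3 7 17 9 15 4)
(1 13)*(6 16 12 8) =(1 13)(6 16 12 8) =[0, 13, 2, 3, 4, 5, 16, 7, 6, 9, 10, 11, 8, 1, 14, 15, 12]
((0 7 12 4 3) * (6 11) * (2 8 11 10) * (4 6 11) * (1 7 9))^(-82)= ((0 9 1 7 12 6 10 2 8 4 3))^(-82)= (0 10 9 2 1 8 7 4 12 3 6)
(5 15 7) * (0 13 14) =(0 13 14)(5 15 7) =[13, 1, 2, 3, 4, 15, 6, 5, 8, 9, 10, 11, 12, 14, 0, 7]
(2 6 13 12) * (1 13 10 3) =(1 13 12 2 6 10 3) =[0, 13, 6, 1, 4, 5, 10, 7, 8, 9, 3, 11, 2, 12]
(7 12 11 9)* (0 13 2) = (0 13 2)(7 12 11 9) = [13, 1, 0, 3, 4, 5, 6, 12, 8, 7, 10, 9, 11, 2]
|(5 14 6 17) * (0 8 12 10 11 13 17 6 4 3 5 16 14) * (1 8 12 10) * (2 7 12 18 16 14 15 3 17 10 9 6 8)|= |(0 18 16 15 3 5)(1 2 7 12)(4 17 14)(6 8 9)(10 11 13)|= 12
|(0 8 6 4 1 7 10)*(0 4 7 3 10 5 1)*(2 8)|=|(0 2 8 6 7 5 1 3 10 4)|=10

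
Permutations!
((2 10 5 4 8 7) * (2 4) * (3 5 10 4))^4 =((10)(2 4 8 7 3 5))^4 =(10)(2 3 8)(4 5 7)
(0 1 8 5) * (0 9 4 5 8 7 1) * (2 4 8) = (1 7)(2 4 5 9 8) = [0, 7, 4, 3, 5, 9, 6, 1, 2, 8]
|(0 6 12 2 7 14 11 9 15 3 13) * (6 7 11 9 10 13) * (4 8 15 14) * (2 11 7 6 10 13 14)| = 45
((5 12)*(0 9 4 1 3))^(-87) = (0 1 9 3 4)(5 12)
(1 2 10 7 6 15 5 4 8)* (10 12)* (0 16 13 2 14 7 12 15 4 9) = (0 16 13 2 15 5 9)(1 14 7 6 4 8)(10 12) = [16, 14, 15, 3, 8, 9, 4, 6, 1, 0, 12, 11, 10, 2, 7, 5, 13]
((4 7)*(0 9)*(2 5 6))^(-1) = (0 9)(2 6 5)(4 7)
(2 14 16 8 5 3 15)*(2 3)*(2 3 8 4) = (2 14 16 4)(3 15 8 5) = [0, 1, 14, 15, 2, 3, 6, 7, 5, 9, 10, 11, 12, 13, 16, 8, 4]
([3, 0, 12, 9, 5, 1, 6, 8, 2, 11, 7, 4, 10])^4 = [4, 11, 8, 5, 3, 9, 6, 10, 7, 1, 12, 0, 2]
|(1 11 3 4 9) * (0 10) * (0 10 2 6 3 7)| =9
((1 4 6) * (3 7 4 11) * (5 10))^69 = (1 7)(3 6)(4 11)(5 10)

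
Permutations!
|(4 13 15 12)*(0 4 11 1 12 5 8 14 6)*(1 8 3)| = 12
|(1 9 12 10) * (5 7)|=4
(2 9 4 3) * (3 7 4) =(2 9 3)(4 7) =[0, 1, 9, 2, 7, 5, 6, 4, 8, 3]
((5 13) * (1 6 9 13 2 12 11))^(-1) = ((1 6 9 13 5 2 12 11))^(-1) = (1 11 12 2 5 13 9 6)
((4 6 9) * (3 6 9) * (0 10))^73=(0 10)(3 6)(4 9)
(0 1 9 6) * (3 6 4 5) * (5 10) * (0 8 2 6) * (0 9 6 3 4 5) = (0 1 6 8 2 3 9 5 4 10) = [1, 6, 3, 9, 10, 4, 8, 7, 2, 5, 0]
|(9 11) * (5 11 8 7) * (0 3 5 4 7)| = 6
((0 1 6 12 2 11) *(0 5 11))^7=(0 6 2 1 12)(5 11)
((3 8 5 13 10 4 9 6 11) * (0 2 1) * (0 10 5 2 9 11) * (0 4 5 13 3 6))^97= (13)(0 9)(1 10 5 3 8 2)(4 11 6)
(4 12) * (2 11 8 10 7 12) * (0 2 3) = (0 2 11 8 10 7 12 4 3) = [2, 1, 11, 0, 3, 5, 6, 12, 10, 9, 7, 8, 4]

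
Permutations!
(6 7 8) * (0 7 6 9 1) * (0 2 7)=(1 2 7 8 9)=[0, 2, 7, 3, 4, 5, 6, 8, 9, 1]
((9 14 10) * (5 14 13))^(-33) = ((5 14 10 9 13))^(-33) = (5 10 13 14 9)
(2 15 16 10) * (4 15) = (2 4 15 16 10) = [0, 1, 4, 3, 15, 5, 6, 7, 8, 9, 2, 11, 12, 13, 14, 16, 10]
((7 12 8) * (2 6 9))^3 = (12)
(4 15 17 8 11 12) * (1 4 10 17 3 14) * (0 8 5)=(0 8 11 12 10 17 5)(1 4 15 3 14)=[8, 4, 2, 14, 15, 0, 6, 7, 11, 9, 17, 12, 10, 13, 1, 3, 16, 5]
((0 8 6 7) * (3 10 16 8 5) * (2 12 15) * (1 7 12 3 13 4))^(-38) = ((0 5 13 4 1 7)(2 3 10 16 8 6 12 15))^(-38) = (0 1 13)(2 10 8 12)(3 16 6 15)(4 5 7)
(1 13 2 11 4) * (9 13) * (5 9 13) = (1 13 2 11 4)(5 9) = [0, 13, 11, 3, 1, 9, 6, 7, 8, 5, 10, 4, 12, 2]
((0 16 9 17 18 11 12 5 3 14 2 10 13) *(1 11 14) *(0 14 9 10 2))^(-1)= ((0 16 10 13 14)(1 11 12 5 3)(9 17 18))^(-1)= (0 14 13 10 16)(1 3 5 12 11)(9 18 17)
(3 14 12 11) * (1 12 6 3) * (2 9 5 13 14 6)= (1 12 11)(2 9 5 13 14)(3 6)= [0, 12, 9, 6, 4, 13, 3, 7, 8, 5, 10, 1, 11, 14, 2]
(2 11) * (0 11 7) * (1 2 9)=(0 11 9 1 2 7)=[11, 2, 7, 3, 4, 5, 6, 0, 8, 1, 10, 9]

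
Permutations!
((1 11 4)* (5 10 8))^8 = ((1 11 4)(5 10 8))^8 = (1 4 11)(5 8 10)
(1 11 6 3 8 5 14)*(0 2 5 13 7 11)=(0 2 5 14 1)(3 8 13 7 11 6)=[2, 0, 5, 8, 4, 14, 3, 11, 13, 9, 10, 6, 12, 7, 1]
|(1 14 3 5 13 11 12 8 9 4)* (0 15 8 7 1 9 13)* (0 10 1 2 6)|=90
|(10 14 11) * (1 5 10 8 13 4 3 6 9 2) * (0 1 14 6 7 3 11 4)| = |(0 1 5 10 6 9 2 14 4 11 8 13)(3 7)| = 12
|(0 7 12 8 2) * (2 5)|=|(0 7 12 8 5 2)|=6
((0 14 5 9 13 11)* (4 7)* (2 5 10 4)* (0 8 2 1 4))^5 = (0 10 14)(1 7 4)(2 8 11 13 9 5)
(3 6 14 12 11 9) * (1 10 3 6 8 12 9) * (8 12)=(1 10 3 12 11)(6 14 9)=[0, 10, 2, 12, 4, 5, 14, 7, 8, 6, 3, 1, 11, 13, 9]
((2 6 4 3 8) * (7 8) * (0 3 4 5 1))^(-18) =(0 5 2 7)(1 6 8 3)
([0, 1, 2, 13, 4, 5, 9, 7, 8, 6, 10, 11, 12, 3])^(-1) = [0, 1, 2, 13, 4, 5, 9, 7, 8, 6, 10, 11, 12, 3]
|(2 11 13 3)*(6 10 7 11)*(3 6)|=10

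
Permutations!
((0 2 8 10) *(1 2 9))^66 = ((0 9 1 2 8 10))^66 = (10)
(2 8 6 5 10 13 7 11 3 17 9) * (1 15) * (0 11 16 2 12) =(0 11 3 17 9 12)(1 15)(2 8 6 5 10 13 7 16) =[11, 15, 8, 17, 4, 10, 5, 16, 6, 12, 13, 3, 0, 7, 14, 1, 2, 9]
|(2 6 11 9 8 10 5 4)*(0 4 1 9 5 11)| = 12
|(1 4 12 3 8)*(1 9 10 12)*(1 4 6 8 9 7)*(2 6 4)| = |(1 4 2 6 8 7)(3 9 10 12)| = 12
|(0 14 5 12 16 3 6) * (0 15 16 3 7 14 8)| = 8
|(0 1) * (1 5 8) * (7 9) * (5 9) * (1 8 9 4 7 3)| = 7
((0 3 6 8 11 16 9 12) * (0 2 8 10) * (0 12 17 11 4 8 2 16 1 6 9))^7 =(0 10 11 3 12 1 9 16 6 17)(4 8)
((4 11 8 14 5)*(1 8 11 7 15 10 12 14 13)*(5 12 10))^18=((1 8 13)(4 7 15 5)(12 14))^18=(4 15)(5 7)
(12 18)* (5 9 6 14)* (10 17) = (5 9 6 14)(10 17)(12 18) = [0, 1, 2, 3, 4, 9, 14, 7, 8, 6, 17, 11, 18, 13, 5, 15, 16, 10, 12]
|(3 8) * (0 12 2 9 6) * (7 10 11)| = |(0 12 2 9 6)(3 8)(7 10 11)| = 30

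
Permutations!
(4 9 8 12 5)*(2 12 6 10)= (2 12 5 4 9 8 6 10)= [0, 1, 12, 3, 9, 4, 10, 7, 6, 8, 2, 11, 5]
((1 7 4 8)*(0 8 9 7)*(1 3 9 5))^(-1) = (0 1 5 4 7 9 3 8)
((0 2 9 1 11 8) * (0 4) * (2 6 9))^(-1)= ((0 6 9 1 11 8 4))^(-1)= (0 4 8 11 1 9 6)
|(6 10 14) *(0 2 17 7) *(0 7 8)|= 12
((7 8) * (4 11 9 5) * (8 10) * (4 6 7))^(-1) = ((4 11 9 5 6 7 10 8))^(-1) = (4 8 10 7 6 5 9 11)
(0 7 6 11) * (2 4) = [7, 1, 4, 3, 2, 5, 11, 6, 8, 9, 10, 0] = (0 7 6 11)(2 4)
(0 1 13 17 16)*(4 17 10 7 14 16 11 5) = [1, 13, 2, 3, 17, 4, 6, 14, 8, 9, 7, 5, 12, 10, 16, 15, 0, 11] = (0 1 13 10 7 14 16)(4 17 11 5)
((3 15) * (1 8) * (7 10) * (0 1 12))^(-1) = ((0 1 8 12)(3 15)(7 10))^(-1) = (0 12 8 1)(3 15)(7 10)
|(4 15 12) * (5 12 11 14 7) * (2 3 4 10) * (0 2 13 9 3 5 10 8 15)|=14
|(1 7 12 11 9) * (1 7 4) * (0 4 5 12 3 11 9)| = 9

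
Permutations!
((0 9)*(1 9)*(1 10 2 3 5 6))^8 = (10)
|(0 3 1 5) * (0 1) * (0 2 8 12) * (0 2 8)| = 10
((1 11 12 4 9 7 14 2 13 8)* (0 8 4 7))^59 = (0 12 13 8 7 4 1 14 9 11 2)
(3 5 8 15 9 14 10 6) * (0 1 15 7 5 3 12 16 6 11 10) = (0 1 15 9 14)(5 8 7)(6 12 16)(10 11) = [1, 15, 2, 3, 4, 8, 12, 5, 7, 14, 11, 10, 16, 13, 0, 9, 6]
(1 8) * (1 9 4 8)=(4 8 9)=[0, 1, 2, 3, 8, 5, 6, 7, 9, 4]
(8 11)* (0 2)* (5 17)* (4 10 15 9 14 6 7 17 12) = (0 2)(4 10 15 9 14 6 7 17 5 12)(8 11) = [2, 1, 0, 3, 10, 12, 7, 17, 11, 14, 15, 8, 4, 13, 6, 9, 16, 5]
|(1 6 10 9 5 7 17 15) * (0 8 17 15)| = 21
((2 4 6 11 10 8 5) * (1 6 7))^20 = (1 11 8 2 7 6 10 5 4)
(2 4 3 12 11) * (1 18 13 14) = (1 18 13 14)(2 4 3 12 11) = [0, 18, 4, 12, 3, 5, 6, 7, 8, 9, 10, 2, 11, 14, 1, 15, 16, 17, 13]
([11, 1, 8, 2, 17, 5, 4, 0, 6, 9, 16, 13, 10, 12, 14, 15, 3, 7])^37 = [17, 1, 16, 10, 8, 5, 2, 4, 3, 9, 13, 7, 11, 0, 14, 15, 12, 6]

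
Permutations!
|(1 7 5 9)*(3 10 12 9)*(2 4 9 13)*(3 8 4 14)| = 6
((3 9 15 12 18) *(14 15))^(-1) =(3 18 12 15 14 9)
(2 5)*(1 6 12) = (1 6 12)(2 5) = [0, 6, 5, 3, 4, 2, 12, 7, 8, 9, 10, 11, 1]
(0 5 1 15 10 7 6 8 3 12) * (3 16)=(0 5 1 15 10 7 6 8 16 3 12)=[5, 15, 2, 12, 4, 1, 8, 6, 16, 9, 7, 11, 0, 13, 14, 10, 3]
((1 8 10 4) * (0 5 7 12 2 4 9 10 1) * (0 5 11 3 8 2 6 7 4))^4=(0 1 3)(2 8 11)(6 7 12)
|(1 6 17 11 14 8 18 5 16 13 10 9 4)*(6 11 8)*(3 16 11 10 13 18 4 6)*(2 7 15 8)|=|(1 10 9 6 17 2 7 15 8 4)(3 16 18 5 11 14)|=30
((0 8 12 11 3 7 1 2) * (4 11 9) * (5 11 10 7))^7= ((0 8 12 9 4 10 7 1 2)(3 5 11))^7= (0 1 10 9 8 2 7 4 12)(3 5 11)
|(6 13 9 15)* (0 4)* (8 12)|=|(0 4)(6 13 9 15)(8 12)|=4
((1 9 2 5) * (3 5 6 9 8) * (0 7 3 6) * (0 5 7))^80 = (1 6 2)(5 8 9)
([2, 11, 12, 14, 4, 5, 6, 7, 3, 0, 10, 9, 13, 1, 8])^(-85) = [9, 13, 0, 8, 4, 5, 6, 7, 14, 11, 10, 1, 2, 12, 3]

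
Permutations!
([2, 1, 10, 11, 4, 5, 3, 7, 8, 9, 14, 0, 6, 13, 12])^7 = (0 11 3 6 12 14 10 2)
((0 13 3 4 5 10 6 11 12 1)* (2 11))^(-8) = (0 4 6 12 13 5 2 1 3 10 11)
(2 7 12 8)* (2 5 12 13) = [0, 1, 7, 3, 4, 12, 6, 13, 5, 9, 10, 11, 8, 2] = (2 7 13)(5 12 8)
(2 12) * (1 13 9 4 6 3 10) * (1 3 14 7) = (1 13 9 4 6 14 7)(2 12)(3 10) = [0, 13, 12, 10, 6, 5, 14, 1, 8, 4, 3, 11, 2, 9, 7]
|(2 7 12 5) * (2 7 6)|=6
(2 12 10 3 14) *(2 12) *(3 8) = [0, 1, 2, 14, 4, 5, 6, 7, 3, 9, 8, 11, 10, 13, 12] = (3 14 12 10 8)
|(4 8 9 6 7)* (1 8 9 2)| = |(1 8 2)(4 9 6 7)| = 12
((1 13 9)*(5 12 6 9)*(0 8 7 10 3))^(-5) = ((0 8 7 10 3)(1 13 5 12 6 9))^(-5) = (1 13 5 12 6 9)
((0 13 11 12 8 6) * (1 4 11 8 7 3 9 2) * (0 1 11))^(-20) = (0 1 8)(2 3 12)(4 6 13)(7 11 9)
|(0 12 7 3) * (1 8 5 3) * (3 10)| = |(0 12 7 1 8 5 10 3)| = 8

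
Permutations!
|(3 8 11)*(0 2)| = |(0 2)(3 8 11)| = 6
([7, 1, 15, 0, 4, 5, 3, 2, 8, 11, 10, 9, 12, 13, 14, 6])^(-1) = (0 3 6 15 2 7)(9 11)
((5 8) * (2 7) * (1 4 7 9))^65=(9)(5 8)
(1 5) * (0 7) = (0 7)(1 5) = [7, 5, 2, 3, 4, 1, 6, 0]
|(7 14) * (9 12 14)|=4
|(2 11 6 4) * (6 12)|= |(2 11 12 6 4)|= 5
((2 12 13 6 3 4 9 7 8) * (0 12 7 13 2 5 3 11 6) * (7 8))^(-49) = ((0 12 2 8 5 3 4 9 13)(6 11))^(-49) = (0 3 12 4 2 9 8 13 5)(6 11)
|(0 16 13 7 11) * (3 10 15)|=|(0 16 13 7 11)(3 10 15)|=15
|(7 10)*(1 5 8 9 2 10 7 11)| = |(1 5 8 9 2 10 11)| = 7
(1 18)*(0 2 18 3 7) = (0 2 18 1 3 7) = [2, 3, 18, 7, 4, 5, 6, 0, 8, 9, 10, 11, 12, 13, 14, 15, 16, 17, 1]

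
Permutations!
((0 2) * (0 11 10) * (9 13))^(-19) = ((0 2 11 10)(9 13))^(-19) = (0 2 11 10)(9 13)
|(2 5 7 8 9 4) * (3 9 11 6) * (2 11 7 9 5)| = 6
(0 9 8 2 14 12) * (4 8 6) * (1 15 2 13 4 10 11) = (0 9 6 10 11 1 15 2 14 12)(4 8 13) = [9, 15, 14, 3, 8, 5, 10, 7, 13, 6, 11, 1, 0, 4, 12, 2]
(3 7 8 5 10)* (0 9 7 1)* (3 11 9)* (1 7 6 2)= (0 3 7 8 5 10 11 9 6 2 1)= [3, 0, 1, 7, 4, 10, 2, 8, 5, 6, 11, 9]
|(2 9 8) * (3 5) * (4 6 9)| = |(2 4 6 9 8)(3 5)| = 10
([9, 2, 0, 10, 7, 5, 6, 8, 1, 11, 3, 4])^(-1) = [2, 8, 1, 10, 11, 5, 6, 4, 7, 0, 3, 9]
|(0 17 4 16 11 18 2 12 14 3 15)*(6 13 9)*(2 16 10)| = |(0 17 4 10 2 12 14 3 15)(6 13 9)(11 18 16)| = 9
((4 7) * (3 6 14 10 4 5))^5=(3 7 10 6 5 4 14)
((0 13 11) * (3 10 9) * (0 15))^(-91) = ((0 13 11 15)(3 10 9))^(-91) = (0 13 11 15)(3 9 10)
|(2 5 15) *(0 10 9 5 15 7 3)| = |(0 10 9 5 7 3)(2 15)| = 6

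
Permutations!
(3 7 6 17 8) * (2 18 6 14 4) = (2 18 6 17 8 3 7 14 4) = [0, 1, 18, 7, 2, 5, 17, 14, 3, 9, 10, 11, 12, 13, 4, 15, 16, 8, 6]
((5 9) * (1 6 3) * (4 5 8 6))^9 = (1 5 8 3 4 9 6)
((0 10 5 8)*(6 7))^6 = (0 5)(8 10)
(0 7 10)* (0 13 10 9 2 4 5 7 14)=(0 14)(2 4 5 7 9)(10 13)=[14, 1, 4, 3, 5, 7, 6, 9, 8, 2, 13, 11, 12, 10, 0]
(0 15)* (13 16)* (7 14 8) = (0 15)(7 14 8)(13 16) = [15, 1, 2, 3, 4, 5, 6, 14, 7, 9, 10, 11, 12, 16, 8, 0, 13]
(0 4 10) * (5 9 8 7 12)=[4, 1, 2, 3, 10, 9, 6, 12, 7, 8, 0, 11, 5]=(0 4 10)(5 9 8 7 12)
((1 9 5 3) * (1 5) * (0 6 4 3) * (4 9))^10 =((0 6 9 1 4 3 5))^10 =(0 1 5 9 3 6 4)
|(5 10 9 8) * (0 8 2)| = 6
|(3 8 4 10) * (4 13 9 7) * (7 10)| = |(3 8 13 9 10)(4 7)| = 10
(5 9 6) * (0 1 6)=(0 1 6 5 9)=[1, 6, 2, 3, 4, 9, 5, 7, 8, 0]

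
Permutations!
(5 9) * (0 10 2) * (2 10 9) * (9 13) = (0 13 9 5 2) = [13, 1, 0, 3, 4, 2, 6, 7, 8, 5, 10, 11, 12, 9]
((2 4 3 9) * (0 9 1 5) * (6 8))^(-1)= ((0 9 2 4 3 1 5)(6 8))^(-1)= (0 5 1 3 4 2 9)(6 8)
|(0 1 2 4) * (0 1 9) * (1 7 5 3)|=6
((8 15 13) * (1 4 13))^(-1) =((1 4 13 8 15))^(-1) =(1 15 8 13 4)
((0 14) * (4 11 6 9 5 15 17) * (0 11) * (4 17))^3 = (17)(0 6 15 14 9 4 11 5)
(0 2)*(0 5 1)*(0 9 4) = (0 2 5 1 9 4) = [2, 9, 5, 3, 0, 1, 6, 7, 8, 4]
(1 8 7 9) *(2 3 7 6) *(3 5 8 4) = (1 4 3 7 9)(2 5 8 6) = [0, 4, 5, 7, 3, 8, 2, 9, 6, 1]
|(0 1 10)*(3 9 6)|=|(0 1 10)(3 9 6)|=3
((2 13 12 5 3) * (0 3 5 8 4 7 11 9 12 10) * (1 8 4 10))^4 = ((0 3 2 13 1 8 10)(4 7 11 9 12))^4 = (0 1 3 8 2 10 13)(4 12 9 11 7)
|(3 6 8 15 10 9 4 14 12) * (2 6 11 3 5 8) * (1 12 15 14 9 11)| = |(1 12 5 8 14 15 10 11 3)(2 6)(4 9)| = 18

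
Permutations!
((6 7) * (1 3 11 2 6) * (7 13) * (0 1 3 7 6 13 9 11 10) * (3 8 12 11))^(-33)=((0 1 7 8 12 11 2 13 6 9 3 10))^(-33)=(0 8 2 9)(1 12 13 3)(6 10 7 11)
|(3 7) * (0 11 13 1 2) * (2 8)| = 6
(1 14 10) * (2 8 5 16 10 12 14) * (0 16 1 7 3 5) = (0 16 10 7 3 5 1 2 8)(12 14) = [16, 2, 8, 5, 4, 1, 6, 3, 0, 9, 7, 11, 14, 13, 12, 15, 10]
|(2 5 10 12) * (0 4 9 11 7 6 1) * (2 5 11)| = |(0 4 9 2 11 7 6 1)(5 10 12)| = 24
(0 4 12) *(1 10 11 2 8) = (0 4 12)(1 10 11 2 8) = [4, 10, 8, 3, 12, 5, 6, 7, 1, 9, 11, 2, 0]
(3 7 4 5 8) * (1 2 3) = [0, 2, 3, 7, 5, 8, 6, 4, 1] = (1 2 3 7 4 5 8)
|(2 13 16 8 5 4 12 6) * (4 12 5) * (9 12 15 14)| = |(2 13 16 8 4 5 15 14 9 12 6)| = 11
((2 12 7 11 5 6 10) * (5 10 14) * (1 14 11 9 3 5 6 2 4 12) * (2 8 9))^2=((1 14 6 11 10 4 12 7 2)(3 5 8 9))^2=(1 6 10 12 2 14 11 4 7)(3 8)(5 9)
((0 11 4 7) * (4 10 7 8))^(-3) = ((0 11 10 7)(4 8))^(-3) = (0 11 10 7)(4 8)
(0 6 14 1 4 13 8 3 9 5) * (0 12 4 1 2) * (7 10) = [6, 1, 0, 9, 13, 12, 14, 10, 3, 5, 7, 11, 4, 8, 2] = (0 6 14 2)(3 9 5 12 4 13 8)(7 10)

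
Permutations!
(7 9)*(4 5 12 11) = (4 5 12 11)(7 9) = [0, 1, 2, 3, 5, 12, 6, 9, 8, 7, 10, 4, 11]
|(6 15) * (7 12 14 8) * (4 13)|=4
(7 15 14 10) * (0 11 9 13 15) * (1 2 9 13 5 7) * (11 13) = (0 13 15 14 10 1 2 9 5 7) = [13, 2, 9, 3, 4, 7, 6, 0, 8, 5, 1, 11, 12, 15, 10, 14]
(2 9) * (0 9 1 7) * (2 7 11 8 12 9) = (0 2 1 11 8 12 9 7) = [2, 11, 1, 3, 4, 5, 6, 0, 12, 7, 10, 8, 9]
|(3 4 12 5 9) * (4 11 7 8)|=|(3 11 7 8 4 12 5 9)|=8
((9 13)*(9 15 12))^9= (9 13 15 12)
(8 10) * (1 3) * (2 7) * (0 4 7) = (0 4 7 2)(1 3)(8 10) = [4, 3, 0, 1, 7, 5, 6, 2, 10, 9, 8]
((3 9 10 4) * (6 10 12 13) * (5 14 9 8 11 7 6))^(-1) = ((3 8 11 7 6 10 4)(5 14 9 12 13))^(-1) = (3 4 10 6 7 11 8)(5 13 12 9 14)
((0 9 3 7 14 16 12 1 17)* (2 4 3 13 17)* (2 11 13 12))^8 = ((0 9 12 1 11 13 17)(2 4 3 7 14 16))^8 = (0 9 12 1 11 13 17)(2 3 14)(4 7 16)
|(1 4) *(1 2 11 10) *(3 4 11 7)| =|(1 11 10)(2 7 3 4)| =12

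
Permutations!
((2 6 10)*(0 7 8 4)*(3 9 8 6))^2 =((0 7 6 10 2 3 9 8 4))^2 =(0 6 2 9 4 7 10 3 8)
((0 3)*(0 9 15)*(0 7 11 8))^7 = ((0 3 9 15 7 11 8))^7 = (15)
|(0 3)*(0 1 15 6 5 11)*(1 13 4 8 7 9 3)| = |(0 1 15 6 5 11)(3 13 4 8 7 9)| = 6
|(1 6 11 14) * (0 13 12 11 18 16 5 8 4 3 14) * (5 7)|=20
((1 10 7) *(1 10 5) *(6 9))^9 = ((1 5)(6 9)(7 10))^9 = (1 5)(6 9)(7 10)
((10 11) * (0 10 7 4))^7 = (0 11 4 10 7) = ((0 10 11 7 4))^7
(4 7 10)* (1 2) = [0, 2, 1, 3, 7, 5, 6, 10, 8, 9, 4] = (1 2)(4 7 10)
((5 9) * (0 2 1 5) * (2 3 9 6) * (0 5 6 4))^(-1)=(0 4 5 9 3)(1 2 6)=((0 3 9 5 4)(1 6 2))^(-1)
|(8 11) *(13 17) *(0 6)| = |(0 6)(8 11)(13 17)| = 2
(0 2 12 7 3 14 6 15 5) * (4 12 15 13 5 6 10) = (0 2 15 6 13 5)(3 14 10 4 12 7) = [2, 1, 15, 14, 12, 0, 13, 3, 8, 9, 4, 11, 7, 5, 10, 6]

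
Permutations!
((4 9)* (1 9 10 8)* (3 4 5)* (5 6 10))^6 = ((1 9 6 10 8)(3 4 5))^6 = (1 9 6 10 8)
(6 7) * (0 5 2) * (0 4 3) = (0 5 2 4 3)(6 7) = [5, 1, 4, 0, 3, 2, 7, 6]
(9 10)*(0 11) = (0 11)(9 10) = [11, 1, 2, 3, 4, 5, 6, 7, 8, 10, 9, 0]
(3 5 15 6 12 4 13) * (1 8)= (1 8)(3 5 15 6 12 4 13)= [0, 8, 2, 5, 13, 15, 12, 7, 1, 9, 10, 11, 4, 3, 14, 6]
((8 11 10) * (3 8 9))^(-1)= ((3 8 11 10 9))^(-1)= (3 9 10 11 8)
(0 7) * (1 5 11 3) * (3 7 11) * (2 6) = (0 11 7)(1 5 3)(2 6) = [11, 5, 6, 1, 4, 3, 2, 0, 8, 9, 10, 7]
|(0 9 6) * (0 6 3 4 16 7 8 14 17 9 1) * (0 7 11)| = |(0 1 7 8 14 17 9 3 4 16 11)| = 11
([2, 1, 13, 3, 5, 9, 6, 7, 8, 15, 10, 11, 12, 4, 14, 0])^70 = [0, 1, 2, 3, 4, 5, 6, 7, 8, 9, 10, 11, 12, 13, 14, 15]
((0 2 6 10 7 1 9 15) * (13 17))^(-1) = (0 15 9 1 7 10 6 2)(13 17)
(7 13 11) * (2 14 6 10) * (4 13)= (2 14 6 10)(4 13 11 7)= [0, 1, 14, 3, 13, 5, 10, 4, 8, 9, 2, 7, 12, 11, 6]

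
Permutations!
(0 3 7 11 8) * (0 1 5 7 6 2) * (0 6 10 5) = (0 3 10 5 7 11 8 1)(2 6) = [3, 0, 6, 10, 4, 7, 2, 11, 1, 9, 5, 8]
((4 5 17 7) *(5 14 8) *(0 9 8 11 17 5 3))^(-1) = ((0 9 8 3)(4 14 11 17 7))^(-1) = (0 3 8 9)(4 7 17 11 14)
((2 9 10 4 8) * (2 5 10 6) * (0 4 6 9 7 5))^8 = ((0 4 8)(2 7 5 10 6))^8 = (0 8 4)(2 10 7 6 5)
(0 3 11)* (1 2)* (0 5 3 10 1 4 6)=(0 10 1 2 4 6)(3 11 5)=[10, 2, 4, 11, 6, 3, 0, 7, 8, 9, 1, 5]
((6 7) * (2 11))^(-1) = (2 11)(6 7)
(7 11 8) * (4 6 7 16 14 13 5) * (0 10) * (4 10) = (0 4 6 7 11 8 16 14 13 5 10) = [4, 1, 2, 3, 6, 10, 7, 11, 16, 9, 0, 8, 12, 5, 13, 15, 14]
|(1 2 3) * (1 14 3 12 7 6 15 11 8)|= 8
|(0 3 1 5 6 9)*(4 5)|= |(0 3 1 4 5 6 9)|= 7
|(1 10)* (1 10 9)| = 2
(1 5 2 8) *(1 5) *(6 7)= (2 8 5)(6 7)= [0, 1, 8, 3, 4, 2, 7, 6, 5]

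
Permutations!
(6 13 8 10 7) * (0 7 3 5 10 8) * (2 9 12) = (0 7 6 13)(2 9 12)(3 5 10) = [7, 1, 9, 5, 4, 10, 13, 6, 8, 12, 3, 11, 2, 0]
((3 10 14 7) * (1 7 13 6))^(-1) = ((1 7 3 10 14 13 6))^(-1) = (1 6 13 14 10 3 7)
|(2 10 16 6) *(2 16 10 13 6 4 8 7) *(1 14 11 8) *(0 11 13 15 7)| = |(0 11 8)(1 14 13 6 16 4)(2 15 7)| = 6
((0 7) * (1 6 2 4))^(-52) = (7)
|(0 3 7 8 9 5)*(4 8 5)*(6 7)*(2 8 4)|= |(0 3 6 7 5)(2 8 9)|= 15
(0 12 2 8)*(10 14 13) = (0 12 2 8)(10 14 13) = [12, 1, 8, 3, 4, 5, 6, 7, 0, 9, 14, 11, 2, 10, 13]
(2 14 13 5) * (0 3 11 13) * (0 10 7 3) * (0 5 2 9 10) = (0 5 9 10 7 3 11 13 2 14) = [5, 1, 14, 11, 4, 9, 6, 3, 8, 10, 7, 13, 12, 2, 0]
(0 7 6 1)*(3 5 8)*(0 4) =(0 7 6 1 4)(3 5 8) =[7, 4, 2, 5, 0, 8, 1, 6, 3]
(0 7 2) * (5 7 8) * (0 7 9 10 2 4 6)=[8, 1, 7, 3, 6, 9, 0, 4, 5, 10, 2]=(0 8 5 9 10 2 7 4 6)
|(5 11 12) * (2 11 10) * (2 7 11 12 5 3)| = 12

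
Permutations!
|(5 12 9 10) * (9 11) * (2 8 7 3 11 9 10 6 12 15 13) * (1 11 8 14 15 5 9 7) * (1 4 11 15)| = 45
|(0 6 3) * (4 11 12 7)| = 12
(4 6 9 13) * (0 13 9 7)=(0 13 4 6 7)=[13, 1, 2, 3, 6, 5, 7, 0, 8, 9, 10, 11, 12, 4]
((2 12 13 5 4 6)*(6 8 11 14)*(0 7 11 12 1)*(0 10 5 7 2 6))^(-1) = ((0 2 1 10 5 4 8 12 13 7 11 14))^(-1) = (0 14 11 7 13 12 8 4 5 10 1 2)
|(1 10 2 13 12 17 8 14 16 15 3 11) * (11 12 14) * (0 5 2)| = |(0 5 2 13 14 16 15 3 12 17 8 11 1 10)| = 14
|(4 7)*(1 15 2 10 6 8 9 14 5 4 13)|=|(1 15 2 10 6 8 9 14 5 4 7 13)|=12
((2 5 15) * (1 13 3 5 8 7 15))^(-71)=((1 13 3 5)(2 8 7 15))^(-71)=(1 13 3 5)(2 8 7 15)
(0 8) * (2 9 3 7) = [8, 1, 9, 7, 4, 5, 6, 2, 0, 3] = (0 8)(2 9 3 7)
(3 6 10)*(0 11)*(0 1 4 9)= (0 11 1 4 9)(3 6 10)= [11, 4, 2, 6, 9, 5, 10, 7, 8, 0, 3, 1]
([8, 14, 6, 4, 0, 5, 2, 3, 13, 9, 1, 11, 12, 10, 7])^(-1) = (0 4 3 7 14 1 10 13 8)(2 6)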